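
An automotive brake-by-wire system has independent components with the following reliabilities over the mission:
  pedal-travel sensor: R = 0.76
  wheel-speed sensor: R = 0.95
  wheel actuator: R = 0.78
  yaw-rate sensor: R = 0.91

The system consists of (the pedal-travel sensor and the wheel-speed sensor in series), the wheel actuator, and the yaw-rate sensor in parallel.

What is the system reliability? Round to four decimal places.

0.9945

Series (pedal-travel sensor and wheel-speed sensor): 0.760000 × 0.950000 = 0.722000
Parallel ([0.722000], wheel actuator, and yaw-rate sensor): 1 − (1 − 0.722000)(1 − 0.780000)(1 − 0.910000) = 0.9945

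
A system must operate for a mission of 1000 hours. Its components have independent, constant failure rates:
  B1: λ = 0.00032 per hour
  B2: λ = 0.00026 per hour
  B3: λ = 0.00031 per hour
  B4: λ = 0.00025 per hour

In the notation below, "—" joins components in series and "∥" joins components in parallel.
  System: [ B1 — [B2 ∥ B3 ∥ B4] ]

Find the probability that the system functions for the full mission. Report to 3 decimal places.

R(B1) = exp(−0.00032 × 1000) = 0.72615
R(B2) = exp(−0.00026 × 1000) = 0.77105
R(B3) = exp(−0.00031 × 1000) = 0.73345
R(B4) = exp(−0.00025 × 1000) = 0.77880
Parallel (B2, B3, and B4): 1 − (1 − 0.77105)(1 − 0.73345)(1 − 0.77880) = 0.98650
Series (B1 and [0.98650]): 0.72615 × 0.98650 = 0.716

0.716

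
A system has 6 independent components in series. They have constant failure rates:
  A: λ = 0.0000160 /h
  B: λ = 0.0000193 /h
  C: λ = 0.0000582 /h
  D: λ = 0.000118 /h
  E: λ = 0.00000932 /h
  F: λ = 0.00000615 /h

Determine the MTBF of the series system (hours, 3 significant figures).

Series of exponential components: λ_sys = Σ λ_i
λ_sys = 0.0000160 + 0.0000193 + 0.0000582 + 0.000118 + 0.00000932 + 0.00000615 = 2.2697e-04 /h
MTBF = 1 / λ_sys = 4410 h

4410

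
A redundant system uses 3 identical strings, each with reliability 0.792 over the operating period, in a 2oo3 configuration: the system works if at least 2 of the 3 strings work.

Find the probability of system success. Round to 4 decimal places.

R = Σ_{i=2}^{3} C(3,i) p^i (1−p)^{3−i} with p = 0.792
C(3,2)·0.792^2·0.208^1 = 0.391413
C(3,3)·0.792^3·0.208^0 = 0.496793
Sum = 0.8882

0.8882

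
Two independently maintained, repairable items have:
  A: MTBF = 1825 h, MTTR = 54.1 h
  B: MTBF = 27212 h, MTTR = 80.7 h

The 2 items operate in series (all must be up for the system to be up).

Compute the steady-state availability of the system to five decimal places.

A(A) = MTBF/(MTBF+MTTR) = 1825/(1825+54.1) = 0.971210
A(B) = MTBF/(MTBF+MTTR) = 27212/(27212+80.7) = 0.997043
Series availability: 0.971210 × 0.997043 = 0.96834

0.96834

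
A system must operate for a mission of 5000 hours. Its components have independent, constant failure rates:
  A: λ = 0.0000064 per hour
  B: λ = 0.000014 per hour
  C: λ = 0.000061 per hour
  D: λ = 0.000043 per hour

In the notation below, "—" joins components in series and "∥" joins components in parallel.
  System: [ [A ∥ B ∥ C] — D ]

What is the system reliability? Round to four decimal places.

R(A) = exp(−0.0000064 × 5000) = 0.968507
R(B) = exp(−0.000014 × 5000) = 0.932394
R(C) = exp(−0.000061 × 5000) = 0.737123
R(D) = exp(−0.000043 × 5000) = 0.806541
Parallel (A, B, and C): 1 − (1 − 0.968507)(1 − 0.932394)(1 − 0.737123) = 0.999440
Series ([0.999440] and D): 0.999440 × 0.806541 = 0.8061

0.8061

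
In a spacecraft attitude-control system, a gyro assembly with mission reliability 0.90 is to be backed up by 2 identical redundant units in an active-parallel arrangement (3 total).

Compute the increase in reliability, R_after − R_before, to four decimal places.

0.0990

R_before = 0.90
R_after = 1 − (1 − 0.90)^3 = 0.9990
ΔR = 0.9990 − 0.90 = 0.0990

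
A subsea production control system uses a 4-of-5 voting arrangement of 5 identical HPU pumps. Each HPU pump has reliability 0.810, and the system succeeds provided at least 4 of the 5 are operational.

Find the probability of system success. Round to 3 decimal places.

R = Σ_{i=4}^{5} C(5,i) p^i (1−p)^{5−i} with p = 0.810
C(5,4)·0.810^4·0.190^1 = 0.40894
C(5,5)·0.810^5·0.190^0 = 0.34868
Sum = 0.758

0.758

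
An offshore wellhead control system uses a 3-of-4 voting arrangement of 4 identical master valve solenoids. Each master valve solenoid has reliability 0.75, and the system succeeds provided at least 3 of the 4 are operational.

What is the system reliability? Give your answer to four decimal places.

0.7383

R = Σ_{i=3}^{4} C(4,i) p^i (1−p)^{4−i} with p = 0.75
C(4,3)·0.75^3·0.25^1 = 0.421875
C(4,4)·0.75^4·0.25^0 = 0.316406
Sum = 0.7383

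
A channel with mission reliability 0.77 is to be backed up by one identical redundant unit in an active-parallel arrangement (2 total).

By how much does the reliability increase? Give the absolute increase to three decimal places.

R_before = 0.77
R_after = 1 − (1 − 0.77)^2 = 0.947
ΔR = 0.947 − 0.77 = 0.177

0.177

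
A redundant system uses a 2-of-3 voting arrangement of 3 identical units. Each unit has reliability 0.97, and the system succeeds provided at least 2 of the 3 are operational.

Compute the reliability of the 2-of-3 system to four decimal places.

0.9974

R = Σ_{i=2}^{3} C(3,i) p^i (1−p)^{3−i} with p = 0.97
C(3,2)·0.97^2·0.03^1 = 0.084681
C(3,3)·0.97^3·0.03^0 = 0.912673
Sum = 0.9974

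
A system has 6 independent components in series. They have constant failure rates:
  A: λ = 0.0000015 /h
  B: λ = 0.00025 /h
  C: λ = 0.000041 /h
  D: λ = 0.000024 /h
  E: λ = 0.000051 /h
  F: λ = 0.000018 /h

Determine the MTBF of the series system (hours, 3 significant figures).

Series of exponential components: λ_sys = Σ λ_i
λ_sys = 0.0000015 + 0.00025 + 0.000041 + 0.000024 + 0.000051 + 0.000018 = 3.8550e-04 /h
MTBF = 1 / λ_sys = 2590 h

2590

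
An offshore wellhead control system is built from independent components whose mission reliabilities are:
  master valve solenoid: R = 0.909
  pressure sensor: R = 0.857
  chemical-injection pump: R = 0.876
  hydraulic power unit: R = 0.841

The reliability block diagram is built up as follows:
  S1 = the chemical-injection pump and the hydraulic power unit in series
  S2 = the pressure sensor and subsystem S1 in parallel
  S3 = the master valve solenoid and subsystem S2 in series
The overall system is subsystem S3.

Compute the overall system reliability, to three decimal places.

Series (chemical-injection pump and hydraulic power unit): 0.87600 × 0.84100 = 0.73672
Parallel (pressure sensor and [0.73672]): 1 − (1 − 0.85700)(1 − 0.73672) = 0.96235
Series (master valve solenoid and [0.96235]): 0.90900 × 0.96235 = 0.875

0.875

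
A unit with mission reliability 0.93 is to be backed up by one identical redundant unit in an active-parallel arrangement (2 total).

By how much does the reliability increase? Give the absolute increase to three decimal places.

0.065

R_before = 0.93
R_after = 1 − (1 − 0.93)^2 = 0.995
ΔR = 0.995 − 0.93 = 0.065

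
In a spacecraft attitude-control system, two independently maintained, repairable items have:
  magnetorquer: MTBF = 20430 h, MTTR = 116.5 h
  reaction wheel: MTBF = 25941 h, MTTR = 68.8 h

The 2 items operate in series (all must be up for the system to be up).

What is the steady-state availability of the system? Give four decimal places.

A(magnetorquer) = MTBF/(MTBF+MTTR) = 20430/(20430+116.5) = 0.994330
A(reaction wheel) = MTBF/(MTBF+MTTR) = 25941/(25941+68.8) = 0.997355
Series availability: 0.994330 × 0.997355 = 0.9917

0.9917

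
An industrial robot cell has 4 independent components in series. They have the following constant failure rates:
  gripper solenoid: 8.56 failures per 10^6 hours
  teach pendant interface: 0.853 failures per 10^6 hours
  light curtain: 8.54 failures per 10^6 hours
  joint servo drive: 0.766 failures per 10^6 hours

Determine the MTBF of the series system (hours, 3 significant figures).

53400

Series of exponential components: λ_sys = Σ λ_i
λ_sys = 0.00000856 + 0.000000853 + 0.00000854 + 0.000000766 = 1.8719e-05 /h
MTBF = 1 / λ_sys = 53400 h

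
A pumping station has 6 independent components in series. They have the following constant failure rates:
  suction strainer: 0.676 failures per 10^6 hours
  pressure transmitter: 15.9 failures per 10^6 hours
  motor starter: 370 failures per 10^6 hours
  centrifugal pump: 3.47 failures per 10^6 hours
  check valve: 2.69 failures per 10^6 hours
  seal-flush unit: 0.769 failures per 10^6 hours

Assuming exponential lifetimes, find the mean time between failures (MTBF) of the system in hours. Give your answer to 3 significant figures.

Series of exponential components: λ_sys = Σ λ_i
λ_sys = 0.000000676 + 0.0000159 + 0.000370 + 0.00000347 + 0.00000269 + 0.000000769 = 3.9350e-04 /h
MTBF = 1 / λ_sys = 2540 h

2540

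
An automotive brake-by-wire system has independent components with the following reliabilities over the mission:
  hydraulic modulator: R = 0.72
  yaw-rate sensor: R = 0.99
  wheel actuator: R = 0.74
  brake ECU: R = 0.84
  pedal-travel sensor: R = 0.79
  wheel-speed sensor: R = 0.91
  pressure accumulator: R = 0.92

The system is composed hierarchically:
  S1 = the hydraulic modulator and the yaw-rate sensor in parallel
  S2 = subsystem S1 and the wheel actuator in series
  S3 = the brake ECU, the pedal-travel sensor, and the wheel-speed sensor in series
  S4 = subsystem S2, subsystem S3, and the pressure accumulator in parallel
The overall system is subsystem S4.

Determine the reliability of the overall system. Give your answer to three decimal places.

Parallel (hydraulic modulator and yaw-rate sensor): 1 − (1 − 0.72000)(1 − 0.99000) = 0.99720
Series ([0.99720] and wheel actuator): 0.99720 × 0.74000 = 0.73793
Series (brake ECU, pedal-travel sensor, and wheel-speed sensor): 0.84000 × 0.79000 × 0.91000 = 0.60388
Parallel ([0.73793], [0.60388], and pressure accumulator): 1 − (1 − 0.73793)(1 − 0.60388)(1 − 0.92000) = 0.992

0.992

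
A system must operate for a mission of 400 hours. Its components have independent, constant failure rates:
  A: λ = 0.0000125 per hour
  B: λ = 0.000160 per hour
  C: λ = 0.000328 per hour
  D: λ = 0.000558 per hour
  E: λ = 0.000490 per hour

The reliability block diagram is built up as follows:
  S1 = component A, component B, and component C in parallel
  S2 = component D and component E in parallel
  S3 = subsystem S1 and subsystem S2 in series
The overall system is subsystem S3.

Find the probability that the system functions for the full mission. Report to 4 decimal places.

R(A) = exp(−0.0000125 × 400) = 0.995012
R(B) = exp(−0.000160 × 400) = 0.938005
R(C) = exp(−0.000328 × 400) = 0.877042
R(D) = exp(−0.000558 × 400) = 0.799955
R(E) = exp(−0.000490 × 400) = 0.822012
Parallel (A, B, and C): 1 − (1 − 0.995012)(1 − 0.938005)(1 − 0.877042) = 0.999962
Parallel (D and E): 1 − (1 − 0.799955)(1 − 0.822012) = 0.964394
Series ([0.999962] and [0.964394]): 0.999962 × 0.964394 = 0.9644

0.9644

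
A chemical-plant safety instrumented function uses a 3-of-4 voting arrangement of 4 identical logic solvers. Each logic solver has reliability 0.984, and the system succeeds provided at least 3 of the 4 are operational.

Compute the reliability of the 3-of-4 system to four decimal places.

0.9985

R = Σ_{i=3}^{4} C(4,i) p^i (1−p)^{4−i} with p = 0.984
C(4,3)·0.984^3·0.016^1 = 0.060977
C(4,4)·0.984^4·0.016^0 = 0.937520
Sum = 0.9985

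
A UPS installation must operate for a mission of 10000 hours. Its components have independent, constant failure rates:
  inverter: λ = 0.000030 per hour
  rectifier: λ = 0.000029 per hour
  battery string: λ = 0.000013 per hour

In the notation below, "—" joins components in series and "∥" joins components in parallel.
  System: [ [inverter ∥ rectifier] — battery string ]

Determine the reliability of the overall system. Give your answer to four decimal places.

R(inverter) = exp(−0.000030 × 10000) = 0.740818
R(rectifier) = exp(−0.000029 × 10000) = 0.748264
R(battery string) = exp(−0.000013 × 10000) = 0.878095
Parallel (inverter and rectifier): 1 − (1 − 0.740818)(1 − 0.748264) = 0.934755
Series ([0.934755] and battery string): 0.934755 × 0.878095 = 0.8208

0.8208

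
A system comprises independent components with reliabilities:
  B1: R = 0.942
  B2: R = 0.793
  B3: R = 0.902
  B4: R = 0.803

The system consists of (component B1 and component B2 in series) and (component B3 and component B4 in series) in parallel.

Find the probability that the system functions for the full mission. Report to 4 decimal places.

0.9303

Series (B1 and B2): 0.942000 × 0.793000 = 0.747006
Series (B3 and B4): 0.902000 × 0.803000 = 0.724306
Parallel ([0.747006] and [0.724306]): 1 − (1 − 0.747006)(1 − 0.724306) = 0.9303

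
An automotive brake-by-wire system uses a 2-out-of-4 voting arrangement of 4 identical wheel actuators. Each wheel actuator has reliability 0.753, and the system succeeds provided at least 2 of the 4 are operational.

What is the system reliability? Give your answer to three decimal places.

0.951

R = Σ_{i=2}^{4} C(4,i) p^i (1−p)^{4−i} with p = 0.753
C(4,2)·0.753^2·0.247^2 = 0.20756
C(4,3)·0.753^3·0.247^1 = 0.42183
C(4,4)·0.753^4·0.247^0 = 0.32150
Sum = 0.951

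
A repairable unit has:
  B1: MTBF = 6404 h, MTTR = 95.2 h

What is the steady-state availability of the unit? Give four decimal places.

0.9854

A(B1) = MTBF/(MTBF+MTTR) = 6404/(6404+95.2) = 0.9854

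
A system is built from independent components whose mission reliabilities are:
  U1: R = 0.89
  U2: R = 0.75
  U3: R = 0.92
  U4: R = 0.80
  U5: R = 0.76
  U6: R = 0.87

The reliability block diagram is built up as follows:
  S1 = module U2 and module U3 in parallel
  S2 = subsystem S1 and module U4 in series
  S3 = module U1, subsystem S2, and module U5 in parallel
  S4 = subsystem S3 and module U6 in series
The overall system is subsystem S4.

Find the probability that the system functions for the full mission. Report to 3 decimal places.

Parallel (U2 and U3): 1 − (1 − 0.75000)(1 − 0.92000) = 0.98000
Series ([0.98000] and U4): 0.98000 × 0.80000 = 0.78400
Parallel (U1, [0.78400], and U5): 1 − (1 − 0.89000)(1 − 0.78400)(1 − 0.76000) = 0.99430
Series ([0.99430] and U6): 0.99430 × 0.87000 = 0.865

0.865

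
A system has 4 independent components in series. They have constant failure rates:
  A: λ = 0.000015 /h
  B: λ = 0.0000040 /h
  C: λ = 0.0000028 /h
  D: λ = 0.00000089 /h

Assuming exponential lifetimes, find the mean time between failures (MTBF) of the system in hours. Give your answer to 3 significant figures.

44100

Series of exponential components: λ_sys = Σ λ_i
λ_sys = 0.000015 + 0.0000040 + 0.0000028 + 0.00000089 = 2.2690e-05 /h
MTBF = 1 / λ_sys = 44100 h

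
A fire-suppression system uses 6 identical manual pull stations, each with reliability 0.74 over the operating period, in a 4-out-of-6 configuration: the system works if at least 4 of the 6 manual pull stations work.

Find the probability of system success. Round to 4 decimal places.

0.8144

R = Σ_{i=4}^{6} C(6,i) p^i (1−p)^{6−i} with p = 0.74
C(6,4)·0.74^4·0.26^2 = 0.304064
C(6,5)·0.74^5·0.26^1 = 0.346165
C(6,6)·0.74^6·0.26^0 = 0.164206
Sum = 0.8144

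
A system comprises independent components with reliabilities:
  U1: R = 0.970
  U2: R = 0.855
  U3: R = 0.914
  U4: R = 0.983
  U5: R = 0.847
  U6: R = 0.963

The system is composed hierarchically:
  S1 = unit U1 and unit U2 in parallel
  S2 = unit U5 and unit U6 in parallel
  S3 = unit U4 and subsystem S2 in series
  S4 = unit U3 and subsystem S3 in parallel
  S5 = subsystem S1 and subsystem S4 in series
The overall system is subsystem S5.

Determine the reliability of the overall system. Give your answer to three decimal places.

0.994

Parallel (U1 and U2): 1 − (1 − 0.97000)(1 − 0.85500) = 0.99565
Parallel (U5 and U6): 1 − (1 − 0.84700)(1 − 0.96300) = 0.99434
Series (U4 and [0.99434]): 0.98300 × 0.99434 = 0.97744
Parallel (U3 and [0.97744]): 1 − (1 − 0.91400)(1 − 0.97744) = 0.99806
Series ([0.99565] and [0.99806]): 0.99565 × 0.99806 = 0.994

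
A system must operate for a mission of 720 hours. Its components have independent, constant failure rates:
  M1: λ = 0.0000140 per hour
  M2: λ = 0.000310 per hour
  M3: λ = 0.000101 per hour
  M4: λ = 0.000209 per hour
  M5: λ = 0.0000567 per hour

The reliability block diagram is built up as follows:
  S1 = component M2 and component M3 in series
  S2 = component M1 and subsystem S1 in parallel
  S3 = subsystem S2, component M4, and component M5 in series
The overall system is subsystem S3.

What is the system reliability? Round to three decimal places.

0.824

R(M1) = exp(−0.0000140 × 720) = 0.98997
R(M2) = exp(−0.000310 × 720) = 0.79995
R(M3) = exp(−0.000101 × 720) = 0.92986
R(M4) = exp(−0.000209 × 720) = 0.86029
R(M5) = exp(−0.0000567 × 720) = 0.96000
Series (M2 and M3): 0.79995 × 0.92986 = 0.74384
Parallel (M1 and [0.74384]): 1 − (1 − 0.98997)(1 − 0.74384) = 0.99743
Series ([0.99743], M4, and M5): 0.99743 × 0.86029 × 0.96000 = 0.824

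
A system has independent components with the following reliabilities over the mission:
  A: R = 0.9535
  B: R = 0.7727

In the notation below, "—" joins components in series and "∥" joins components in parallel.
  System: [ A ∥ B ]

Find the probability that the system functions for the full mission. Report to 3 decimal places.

Parallel (A and B): 1 − (1 − 0.95350)(1 − 0.77270) = 0.989

0.989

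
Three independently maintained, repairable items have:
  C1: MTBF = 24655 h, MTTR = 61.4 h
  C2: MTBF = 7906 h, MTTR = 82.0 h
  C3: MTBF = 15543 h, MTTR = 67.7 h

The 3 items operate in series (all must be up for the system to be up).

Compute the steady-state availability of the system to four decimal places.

A(C1) = MTBF/(MTBF+MTTR) = 24655/(24655+61.4) = 0.997516
A(C2) = MTBF/(MTBF+MTTR) = 7906/(7906+82.0) = 0.989735
A(C3) = MTBF/(MTBF+MTTR) = 15543/(15543+67.7) = 0.995663
Series availability: 0.997516 × 0.989735 × 0.995663 = 0.9830

0.9830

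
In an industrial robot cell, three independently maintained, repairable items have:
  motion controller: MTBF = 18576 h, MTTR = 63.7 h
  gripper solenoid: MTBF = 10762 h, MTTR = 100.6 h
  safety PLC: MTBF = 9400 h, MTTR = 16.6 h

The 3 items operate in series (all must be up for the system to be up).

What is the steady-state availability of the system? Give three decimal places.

A(motion controller) = MTBF/(MTBF+MTTR) = 18576/(18576+63.7) = 0.996583
A(gripper solenoid) = MTBF/(MTBF+MTTR) = 10762/(10762+100.6) = 0.990739
A(safety PLC) = MTBF/(MTBF+MTTR) = 9400/(9400+16.6) = 0.998237
Series availability: 0.996583 × 0.990739 × 0.998237 = 0.986

0.986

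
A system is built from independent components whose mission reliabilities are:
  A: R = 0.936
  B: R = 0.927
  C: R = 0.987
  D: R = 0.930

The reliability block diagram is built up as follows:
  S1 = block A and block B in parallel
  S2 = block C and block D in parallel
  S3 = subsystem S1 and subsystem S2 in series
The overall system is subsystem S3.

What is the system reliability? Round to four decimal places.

Parallel (A and B): 1 − (1 − 0.936000)(1 − 0.927000) = 0.995328
Parallel (C and D): 1 − (1 − 0.987000)(1 − 0.930000) = 0.999090
Series ([0.995328] and [0.999090]): 0.995328 × 0.999090 = 0.9944

0.9944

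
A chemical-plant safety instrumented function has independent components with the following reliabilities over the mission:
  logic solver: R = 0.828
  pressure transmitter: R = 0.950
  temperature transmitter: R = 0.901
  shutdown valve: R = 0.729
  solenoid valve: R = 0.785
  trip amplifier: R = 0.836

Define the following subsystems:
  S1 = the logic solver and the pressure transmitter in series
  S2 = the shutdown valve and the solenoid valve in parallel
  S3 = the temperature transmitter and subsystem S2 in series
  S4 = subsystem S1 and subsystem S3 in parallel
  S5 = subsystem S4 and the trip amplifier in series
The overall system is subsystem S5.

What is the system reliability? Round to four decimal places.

Series (logic solver and pressure transmitter): 0.828000 × 0.950000 = 0.786600
Parallel (shutdown valve and solenoid valve): 1 − (1 − 0.729000)(1 − 0.785000) = 0.941735
Series (temperature transmitter and [0.941735]): 0.901000 × 0.941735 = 0.848503
Parallel ([0.786600] and [0.848503]): 1 − (1 − 0.786600)(1 − 0.848503) = 0.967671
Series ([0.967671] and trip amplifier): 0.967671 × 0.836000 = 0.8090

0.8090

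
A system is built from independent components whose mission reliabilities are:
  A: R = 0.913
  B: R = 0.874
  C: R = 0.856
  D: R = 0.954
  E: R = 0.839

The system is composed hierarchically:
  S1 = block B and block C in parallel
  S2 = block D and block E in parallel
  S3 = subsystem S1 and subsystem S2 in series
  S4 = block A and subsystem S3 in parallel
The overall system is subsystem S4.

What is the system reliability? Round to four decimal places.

0.9978

Parallel (B and C): 1 − (1 − 0.874000)(1 − 0.856000) = 0.981856
Parallel (D and E): 1 − (1 − 0.954000)(1 − 0.839000) = 0.992594
Series ([0.981856] and [0.992594]): 0.981856 × 0.992594 = 0.974584
Parallel (A and [0.974584]): 1 − (1 − 0.913000)(1 − 0.974584) = 0.9978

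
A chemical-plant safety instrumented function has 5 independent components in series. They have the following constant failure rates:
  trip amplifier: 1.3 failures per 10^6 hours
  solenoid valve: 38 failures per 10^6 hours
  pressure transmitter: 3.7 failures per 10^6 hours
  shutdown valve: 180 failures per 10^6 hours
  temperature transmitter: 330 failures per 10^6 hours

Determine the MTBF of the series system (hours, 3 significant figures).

Series of exponential components: λ_sys = Σ λ_i
λ_sys = 0.0000013 + 0.000038 + 0.0000037 + 0.00018 + 0.00033 = 5.5300e-04 /h
MTBF = 1 / λ_sys = 1810 h

1810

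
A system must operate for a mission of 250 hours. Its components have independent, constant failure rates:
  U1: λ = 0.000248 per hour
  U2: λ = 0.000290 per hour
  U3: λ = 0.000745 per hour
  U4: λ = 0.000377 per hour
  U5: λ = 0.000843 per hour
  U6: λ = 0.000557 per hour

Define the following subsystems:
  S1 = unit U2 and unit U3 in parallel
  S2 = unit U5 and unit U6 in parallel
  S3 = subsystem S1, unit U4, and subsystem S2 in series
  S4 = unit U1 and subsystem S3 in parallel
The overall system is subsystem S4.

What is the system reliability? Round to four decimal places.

0.9926

R(U1) = exp(−0.000248 × 250) = 0.939883
R(U2) = exp(−0.000290 × 250) = 0.930066
R(U3) = exp(−0.000745 × 250) = 0.830066
R(U4) = exp(−0.000377 × 250) = 0.910055
R(U5) = exp(−0.000843 × 250) = 0.809977
R(U6) = exp(−0.000557 × 250) = 0.870010
Parallel (U2 and U3): 1 − (1 − 0.930066)(1 − 0.830066) = 0.988116
Parallel (U5 and U6): 1 − (1 − 0.809977)(1 − 0.870010) = 0.975299
Series ([0.988116], U4, and [0.975299]): 0.988116 × 0.910055 × 0.975299 = 0.877028
Parallel (U1 and [0.877028]): 1 − (1 − 0.939883)(1 − 0.877028) = 0.9926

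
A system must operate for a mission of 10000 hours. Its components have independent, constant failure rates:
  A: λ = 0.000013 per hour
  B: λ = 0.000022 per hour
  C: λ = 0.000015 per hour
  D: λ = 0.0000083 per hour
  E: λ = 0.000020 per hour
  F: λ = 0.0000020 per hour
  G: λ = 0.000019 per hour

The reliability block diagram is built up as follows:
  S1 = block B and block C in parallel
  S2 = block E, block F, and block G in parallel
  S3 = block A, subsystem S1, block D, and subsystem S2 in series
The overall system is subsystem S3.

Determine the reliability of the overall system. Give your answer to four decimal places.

R(A) = exp(−0.000013 × 10000) = 0.878095
R(B) = exp(−0.000022 × 10000) = 0.802519
R(C) = exp(−0.000015 × 10000) = 0.860708
R(D) = exp(−0.0000083 × 10000) = 0.920351
R(E) = exp(−0.000020 × 10000) = 0.818731
R(F) = exp(−0.0000020 × 10000) = 0.980199
R(G) = exp(−0.000019 × 10000) = 0.826959
Parallel (B and C): 1 − (1 − 0.802519)(1 − 0.860708) = 0.972492
Parallel (E, F, and G): 1 − (1 − 0.818731)(1 − 0.980199)(1 − 0.826959) = 0.999379
Series (A, [0.972492], D, and [0.999379]): 0.878095 × 0.972492 × 0.920351 × 0.999379 = 0.7854

0.7854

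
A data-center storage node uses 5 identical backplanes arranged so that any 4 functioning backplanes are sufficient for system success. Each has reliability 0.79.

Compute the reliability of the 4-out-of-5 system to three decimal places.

R = Σ_{i=4}^{5} C(5,i) p^i (1−p)^{5−i} with p = 0.79
C(5,4)·0.79^4·0.21^1 = 0.40898
C(5,5)·0.79^5·0.21^0 = 0.30771
Sum = 0.717

0.717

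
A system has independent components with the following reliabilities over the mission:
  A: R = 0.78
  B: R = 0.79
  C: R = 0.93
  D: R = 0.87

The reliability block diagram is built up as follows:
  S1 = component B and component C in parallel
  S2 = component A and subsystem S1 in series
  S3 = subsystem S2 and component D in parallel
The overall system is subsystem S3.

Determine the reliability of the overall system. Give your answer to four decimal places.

Parallel (B and C): 1 − (1 − 0.790000)(1 − 0.930000) = 0.985300
Series (A and [0.985300]): 0.780000 × 0.985300 = 0.768534
Parallel ([0.768534] and D): 1 − (1 − 0.768534)(1 − 0.870000) = 0.9699

0.9699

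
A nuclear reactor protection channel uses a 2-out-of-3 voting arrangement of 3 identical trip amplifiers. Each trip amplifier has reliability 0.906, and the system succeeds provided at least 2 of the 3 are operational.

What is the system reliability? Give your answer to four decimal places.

0.9752

R = Σ_{i=2}^{3} C(3,i) p^i (1−p)^{3−i} with p = 0.906
C(3,2)·0.906^2·0.094^1 = 0.231476
C(3,3)·0.906^3·0.094^0 = 0.743677
Sum = 0.9752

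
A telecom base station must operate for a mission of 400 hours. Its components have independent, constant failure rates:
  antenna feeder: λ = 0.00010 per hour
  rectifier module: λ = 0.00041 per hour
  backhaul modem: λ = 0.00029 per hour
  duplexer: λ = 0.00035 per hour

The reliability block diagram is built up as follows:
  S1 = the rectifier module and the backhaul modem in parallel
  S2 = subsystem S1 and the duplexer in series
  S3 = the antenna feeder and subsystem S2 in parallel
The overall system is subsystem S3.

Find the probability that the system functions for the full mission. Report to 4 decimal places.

0.9943

R(antenna feeder) = exp(−0.00010 × 400) = 0.960789
R(rectifier module) = exp(−0.00041 × 400) = 0.848742
R(backhaul modem) = exp(−0.00029 × 400) = 0.890475
R(duplexer) = exp(−0.00035 × 400) = 0.869358
Parallel (rectifier module and backhaul modem): 1 − (1 − 0.848742)(1 − 0.890475) = 0.983433
Series ([0.983433] and duplexer): 0.983433 × 0.869358 = 0.854955
Parallel (antenna feeder and [0.854955]): 1 − (1 − 0.960789)(1 − 0.854955) = 0.9943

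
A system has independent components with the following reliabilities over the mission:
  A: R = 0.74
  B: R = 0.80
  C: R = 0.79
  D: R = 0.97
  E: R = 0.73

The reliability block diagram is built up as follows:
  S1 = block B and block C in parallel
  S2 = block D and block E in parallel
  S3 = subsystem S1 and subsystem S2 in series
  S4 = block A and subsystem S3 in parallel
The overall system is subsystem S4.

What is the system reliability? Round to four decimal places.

0.9871

Parallel (B and C): 1 − (1 − 0.800000)(1 − 0.790000) = 0.958000
Parallel (D and E): 1 − (1 − 0.970000)(1 − 0.730000) = 0.991900
Series ([0.958000] and [0.991900]): 0.958000 × 0.991900 = 0.950240
Parallel (A and [0.950240]): 1 − (1 − 0.740000)(1 − 0.950240) = 0.9871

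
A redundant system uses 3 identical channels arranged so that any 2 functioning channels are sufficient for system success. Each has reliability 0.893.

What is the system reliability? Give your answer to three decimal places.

R = Σ_{i=2}^{3} C(3,i) p^i (1−p)^{3−i} with p = 0.893
C(3,2)·0.893^2·0.107^1 = 0.25598
C(3,3)·0.893^3·0.107^0 = 0.71212
Sum = 0.968

0.968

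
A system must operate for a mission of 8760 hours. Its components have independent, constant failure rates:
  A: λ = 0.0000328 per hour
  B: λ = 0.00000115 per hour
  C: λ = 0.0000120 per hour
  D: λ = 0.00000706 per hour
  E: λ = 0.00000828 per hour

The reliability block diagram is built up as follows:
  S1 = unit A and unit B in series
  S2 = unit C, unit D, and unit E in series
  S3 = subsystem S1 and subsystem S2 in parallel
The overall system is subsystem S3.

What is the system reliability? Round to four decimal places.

R(A) = exp(−0.0000328 × 8760) = 0.750266
R(B) = exp(−0.00000115 × 8760) = 0.989977
R(C) = exp(−0.0000120 × 8760) = 0.900216
R(D) = exp(−0.00000706 × 8760) = 0.940028
R(E) = exp(−0.00000828 × 8760) = 0.930035
Series (A and B): 0.750266 × 0.989977 = 0.742746
Series (C, D, and E): 0.900216 × 0.940028 × 0.930035 = 0.787022
Parallel ([0.742746] and [0.787022]): 1 − (1 − 0.742746)(1 − 0.787022) = 0.9452

0.9452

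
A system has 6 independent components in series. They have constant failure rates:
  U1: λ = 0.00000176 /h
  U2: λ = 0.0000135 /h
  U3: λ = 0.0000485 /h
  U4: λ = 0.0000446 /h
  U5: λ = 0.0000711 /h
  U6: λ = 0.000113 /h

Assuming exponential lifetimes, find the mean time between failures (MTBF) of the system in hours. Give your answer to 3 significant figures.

Series of exponential components: λ_sys = Σ λ_i
λ_sys = 0.00000176 + 0.0000135 + 0.0000485 + 0.0000446 + 0.0000711 + 0.000113 = 2.9246e-04 /h
MTBF = 1 / λ_sys = 3420 h

3420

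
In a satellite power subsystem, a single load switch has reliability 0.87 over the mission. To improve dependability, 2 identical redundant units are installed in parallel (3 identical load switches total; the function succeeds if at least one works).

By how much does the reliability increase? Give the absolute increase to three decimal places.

R_before = 0.87
R_after = 1 − (1 − 0.87)^3 = 0.998
ΔR = 0.998 − 0.87 = 0.128

0.128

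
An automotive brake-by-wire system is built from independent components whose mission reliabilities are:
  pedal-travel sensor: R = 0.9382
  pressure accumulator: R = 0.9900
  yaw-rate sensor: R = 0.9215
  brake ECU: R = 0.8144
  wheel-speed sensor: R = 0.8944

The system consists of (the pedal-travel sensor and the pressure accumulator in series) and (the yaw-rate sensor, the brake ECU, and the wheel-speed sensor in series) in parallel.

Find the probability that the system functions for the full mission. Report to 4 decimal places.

0.9766

Series (pedal-travel sensor and pressure accumulator): 0.938200 × 0.990000 = 0.928818
Series (yaw-rate sensor, brake ECU, and wheel-speed sensor): 0.921500 × 0.814400 × 0.894400 = 0.671220
Parallel ([0.928818] and [0.671220]): 1 − (1 − 0.928818)(1 − 0.671220) = 0.9766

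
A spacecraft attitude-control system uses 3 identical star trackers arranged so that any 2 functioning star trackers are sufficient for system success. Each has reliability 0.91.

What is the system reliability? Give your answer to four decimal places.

R = Σ_{i=2}^{3} C(3,i) p^i (1−p)^{3−i} with p = 0.91
C(3,2)·0.91^2·0.09^1 = 0.223587
C(3,3)·0.91^3·0.09^0 = 0.753571
Sum = 0.9772

0.9772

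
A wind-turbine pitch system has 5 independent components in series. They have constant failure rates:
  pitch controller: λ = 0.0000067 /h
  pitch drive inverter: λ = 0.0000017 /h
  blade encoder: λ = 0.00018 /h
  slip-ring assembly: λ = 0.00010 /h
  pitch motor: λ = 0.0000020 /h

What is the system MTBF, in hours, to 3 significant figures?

Series of exponential components: λ_sys = Σ λ_i
λ_sys = 0.0000067 + 0.0000017 + 0.00018 + 0.00010 + 0.0000020 = 2.9040e-04 /h
MTBF = 1 / λ_sys = 3440 h

3440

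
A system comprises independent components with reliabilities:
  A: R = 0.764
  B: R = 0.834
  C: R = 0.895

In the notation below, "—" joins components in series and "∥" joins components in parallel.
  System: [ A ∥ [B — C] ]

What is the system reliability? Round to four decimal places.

0.9402

Series (B and C): 0.834000 × 0.895000 = 0.746430
Parallel (A and [0.746430]): 1 − (1 − 0.764000)(1 − 0.746430) = 0.9402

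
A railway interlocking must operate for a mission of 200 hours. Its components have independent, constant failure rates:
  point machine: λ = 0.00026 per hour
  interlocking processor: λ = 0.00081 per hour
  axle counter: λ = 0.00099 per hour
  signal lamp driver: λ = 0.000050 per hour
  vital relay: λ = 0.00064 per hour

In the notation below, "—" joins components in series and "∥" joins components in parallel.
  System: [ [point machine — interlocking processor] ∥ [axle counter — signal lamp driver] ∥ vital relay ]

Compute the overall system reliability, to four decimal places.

R(point machine) = exp(−0.00026 × 200) = 0.949329
R(interlocking processor) = exp(−0.00081 × 200) = 0.850441
R(axle counter) = exp(−0.00099 × 200) = 0.820370
R(signal lamp driver) = exp(−0.000050 × 200) = 0.990050
R(vital relay) = exp(−0.00064 × 200) = 0.879853
Series (point machine and interlocking processor): 0.949329 × 0.850441 = 0.807348
Series (axle counter and signal lamp driver): 0.820370 × 0.990050 = 0.812207
Parallel ([0.807348], [0.812207], and vital relay): 1 − (1 − 0.807348)(1 − 0.812207)(1 − 0.879853) = 0.9957

0.9957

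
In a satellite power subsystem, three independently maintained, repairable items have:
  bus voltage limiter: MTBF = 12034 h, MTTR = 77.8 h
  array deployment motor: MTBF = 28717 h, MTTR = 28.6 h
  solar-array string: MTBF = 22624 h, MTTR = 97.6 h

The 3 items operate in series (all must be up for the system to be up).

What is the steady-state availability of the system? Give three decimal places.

A(bus voltage limiter) = MTBF/(MTBF+MTTR) = 12034/(12034+77.8) = 0.993577
A(array deployment motor) = MTBF/(MTBF+MTTR) = 28717/(28717+28.6) = 0.999005
A(solar-array string) = MTBF/(MTBF+MTTR) = 22624/(22624+97.6) = 0.995705
Series availability: 0.993577 × 0.999005 × 0.995705 = 0.988

0.988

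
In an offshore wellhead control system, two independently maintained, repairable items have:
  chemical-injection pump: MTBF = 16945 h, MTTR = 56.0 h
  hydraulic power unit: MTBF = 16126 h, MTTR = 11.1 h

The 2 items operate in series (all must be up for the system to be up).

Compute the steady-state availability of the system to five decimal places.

A(chemical-injection pump) = MTBF/(MTBF+MTTR) = 16945/(16945+56.0) = 0.996706
A(hydraulic power unit) = MTBF/(MTBF+MTTR) = 16126/(16126+11.1) = 0.999312
Series availability: 0.996706 × 0.999312 = 0.99602

0.99602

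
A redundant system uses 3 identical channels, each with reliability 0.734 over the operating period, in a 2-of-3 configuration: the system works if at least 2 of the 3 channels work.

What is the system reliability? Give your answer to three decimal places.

0.825

R = Σ_{i=2}^{3} C(3,i) p^i (1−p)^{3−i} with p = 0.734
C(3,2)·0.734^2·0.266^1 = 0.42993
C(3,3)·0.734^3·0.266^0 = 0.39545
Sum = 0.825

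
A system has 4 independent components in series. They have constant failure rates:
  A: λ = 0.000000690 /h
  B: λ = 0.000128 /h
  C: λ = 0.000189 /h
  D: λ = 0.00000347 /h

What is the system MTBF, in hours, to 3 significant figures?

3110

Series of exponential components: λ_sys = Σ λ_i
λ_sys = 0.000000690 + 0.000128 + 0.000189 + 0.00000347 = 3.2116e-04 /h
MTBF = 1 / λ_sys = 3110 h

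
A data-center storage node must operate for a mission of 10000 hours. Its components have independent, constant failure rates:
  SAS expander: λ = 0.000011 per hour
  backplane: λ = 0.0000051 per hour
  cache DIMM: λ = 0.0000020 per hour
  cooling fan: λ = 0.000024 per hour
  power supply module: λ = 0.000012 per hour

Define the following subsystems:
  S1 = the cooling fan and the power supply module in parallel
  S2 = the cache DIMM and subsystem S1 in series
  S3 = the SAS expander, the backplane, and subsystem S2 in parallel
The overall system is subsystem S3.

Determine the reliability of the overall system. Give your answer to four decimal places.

0.9998

R(SAS expander) = exp(−0.000011 × 10000) = 0.895834
R(backplane) = exp(−0.0000051 × 10000) = 0.950279
R(cache DIMM) = exp(−0.0000020 × 10000) = 0.980199
R(cooling fan) = exp(−0.000024 × 10000) = 0.786628
R(power supply module) = exp(−0.000012 × 10000) = 0.886920
Parallel (cooling fan and power supply module): 1 − (1 − 0.786628)(1 − 0.886920) = 0.975872
Series (cache DIMM and [0.975872]): 0.980199 × 0.975872 = 0.956549
Parallel (SAS expander, backplane, and [0.956549]): 1 − (1 − 0.895834)(1 − 0.950279)(1 − 0.956549) = 0.9998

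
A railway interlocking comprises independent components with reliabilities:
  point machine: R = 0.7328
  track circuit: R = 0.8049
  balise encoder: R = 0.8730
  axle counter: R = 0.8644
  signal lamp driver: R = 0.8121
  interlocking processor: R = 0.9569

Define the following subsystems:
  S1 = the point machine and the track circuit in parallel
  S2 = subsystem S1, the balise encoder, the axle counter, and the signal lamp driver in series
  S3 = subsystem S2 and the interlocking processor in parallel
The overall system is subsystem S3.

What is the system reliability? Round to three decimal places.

Parallel (point machine and track circuit): 1 − (1 − 0.73280)(1 − 0.80490) = 0.94787
Series ([0.94787], balise encoder, axle counter, and signal lamp driver): 0.94787 × 0.87300 × 0.86440 × 0.81210 = 0.58088
Parallel ([0.58088] and interlocking processor): 1 − (1 − 0.58088)(1 − 0.95690) = 0.982

0.982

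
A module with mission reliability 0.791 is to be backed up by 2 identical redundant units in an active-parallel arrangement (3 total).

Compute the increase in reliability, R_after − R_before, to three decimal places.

R_before = 0.791
R_after = 1 − (1 − 0.791)^3 = 0.991
ΔR = 0.991 − 0.791 = 0.200

0.200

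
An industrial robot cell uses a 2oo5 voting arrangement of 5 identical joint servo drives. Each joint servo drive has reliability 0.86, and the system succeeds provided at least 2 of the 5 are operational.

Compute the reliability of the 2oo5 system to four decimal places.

R = Σ_{i=2}^{5} C(5,i) p^i (1−p)^{5−i} with p = 0.86
C(5,2)·0.86^2·0.14^3 = 0.020295
C(5,3)·0.86^3·0.14^2 = 0.124667
C(5,4)·0.86^4·0.14^1 = 0.382906
C(5,5)·0.86^5·0.14^0 = 0.470427
Sum = 0.9983

0.9983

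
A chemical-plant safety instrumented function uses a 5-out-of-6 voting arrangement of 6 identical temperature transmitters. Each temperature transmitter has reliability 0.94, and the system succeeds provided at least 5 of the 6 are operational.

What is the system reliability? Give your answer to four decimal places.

R = Σ_{i=5}^{6} C(6,i) p^i (1−p)^{6−i} with p = 0.94
C(6,5)·0.94^5·0.06^1 = 0.264205
C(6,6)·0.94^6·0.06^0 = 0.689870
Sum = 0.9541

0.9541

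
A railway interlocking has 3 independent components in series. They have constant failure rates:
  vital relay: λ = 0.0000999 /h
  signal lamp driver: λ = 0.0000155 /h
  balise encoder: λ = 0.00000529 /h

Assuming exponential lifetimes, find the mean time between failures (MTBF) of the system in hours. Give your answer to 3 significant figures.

8290

Series of exponential components: λ_sys = Σ λ_i
λ_sys = 0.0000999 + 0.0000155 + 0.00000529 = 1.2069e-04 /h
MTBF = 1 / λ_sys = 8290 h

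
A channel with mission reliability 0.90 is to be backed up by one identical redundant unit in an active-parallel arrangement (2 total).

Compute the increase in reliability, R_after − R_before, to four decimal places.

R_before = 0.90
R_after = 1 − (1 − 0.90)^2 = 0.9900
ΔR = 0.9900 − 0.90 = 0.0900

0.0900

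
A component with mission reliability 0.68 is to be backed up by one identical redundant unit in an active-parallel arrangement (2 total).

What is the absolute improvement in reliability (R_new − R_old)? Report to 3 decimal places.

0.218

R_before = 0.68
R_after = 1 − (1 − 0.68)^2 = 0.898
ΔR = 0.898 − 0.68 = 0.218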